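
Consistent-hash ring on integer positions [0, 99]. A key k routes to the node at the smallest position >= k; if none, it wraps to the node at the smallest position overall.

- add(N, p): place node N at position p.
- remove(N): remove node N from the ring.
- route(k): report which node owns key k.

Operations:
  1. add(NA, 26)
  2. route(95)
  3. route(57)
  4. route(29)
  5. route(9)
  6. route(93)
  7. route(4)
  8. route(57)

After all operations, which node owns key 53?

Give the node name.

Op 1: add NA@26 -> ring=[26:NA]
Op 2: route key 95: none >= 95, wrap to smallest pos 26 -> NA
Op 3: route key 57: none >= 57, wrap to smallest pos 26 -> NA
Op 4: route key 29: none >= 29, wrap to smallest pos 26 -> NA
Op 5: route key 9: smallest pos >= 9 is 26 -> NA
Op 6: route key 93: none >= 93, wrap to smallest pos 26 -> NA
Op 7: route key 4: smallest pos >= 4 is 26 -> NA
Op 8: route key 57: none >= 57, wrap to smallest pos 26 -> NA
Final route key 53: none >= 53, wrap to smallest pos 26 -> NA

Answer: NA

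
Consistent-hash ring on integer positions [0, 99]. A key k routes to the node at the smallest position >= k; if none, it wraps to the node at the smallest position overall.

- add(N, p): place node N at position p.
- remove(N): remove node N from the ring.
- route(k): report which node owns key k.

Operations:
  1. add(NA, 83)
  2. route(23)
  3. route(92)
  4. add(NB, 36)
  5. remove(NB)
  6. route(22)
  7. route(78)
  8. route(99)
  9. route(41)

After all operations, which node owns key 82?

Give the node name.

Op 1: add NA@83 -> ring=[83:NA]
Op 2: route key 23: smallest pos >= 23 is 83 -> NA
Op 3: route key 92: none >= 92, wrap to smallest pos 83 -> NA
Op 4: add NB@36 -> ring=[36:NB,83:NA]
Op 5: remove NB -> ring=[83:NA]
Op 6: route key 22: smallest pos >= 22 is 83 -> NA
Op 7: route key 78: smallest pos >= 78 is 83 -> NA
Op 8: route key 99: none >= 99, wrap to smallest pos 83 -> NA
Op 9: route key 41: smallest pos >= 41 is 83 -> NA
Final route key 82: smallest pos >= 82 is 83 -> NA

Answer: NA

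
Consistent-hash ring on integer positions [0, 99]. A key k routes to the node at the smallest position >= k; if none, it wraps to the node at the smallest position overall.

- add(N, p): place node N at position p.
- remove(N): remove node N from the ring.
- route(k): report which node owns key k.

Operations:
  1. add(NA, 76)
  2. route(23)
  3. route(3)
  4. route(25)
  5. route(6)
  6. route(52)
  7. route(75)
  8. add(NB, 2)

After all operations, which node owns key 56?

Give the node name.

Answer: NA

Derivation:
Op 1: add NA@76 -> ring=[76:NA]
Op 2: route key 23: smallest pos >= 23 is 76 -> NA
Op 3: route key 3: smallest pos >= 3 is 76 -> NA
Op 4: route key 25: smallest pos >= 25 is 76 -> NA
Op 5: route key 6: smallest pos >= 6 is 76 -> NA
Op 6: route key 52: smallest pos >= 52 is 76 -> NA
Op 7: route key 75: smallest pos >= 75 is 76 -> NA
Op 8: add NB@2 -> ring=[2:NB,76:NA]
Final route key 56: smallest pos >= 56 is 76 -> NA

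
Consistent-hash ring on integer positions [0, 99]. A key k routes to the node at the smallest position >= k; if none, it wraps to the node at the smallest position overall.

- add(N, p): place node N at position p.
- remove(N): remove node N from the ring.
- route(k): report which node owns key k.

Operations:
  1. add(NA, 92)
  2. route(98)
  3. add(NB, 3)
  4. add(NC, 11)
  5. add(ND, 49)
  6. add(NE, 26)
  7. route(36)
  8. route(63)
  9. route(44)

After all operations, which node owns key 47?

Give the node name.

Op 1: add NA@92 -> ring=[92:NA]
Op 2: route key 98: none >= 98, wrap to smallest pos 92 -> NA
Op 3: add NB@3 -> ring=[3:NB,92:NA]
Op 4: add NC@11 -> ring=[3:NB,11:NC,92:NA]
Op 5: add ND@49 -> ring=[3:NB,11:NC,49:ND,92:NA]
Op 6: add NE@26 -> ring=[3:NB,11:NC,26:NE,49:ND,92:NA]
Op 7: route key 36: smallest pos >= 36 is 49 -> ND
Op 8: route key 63: smallest pos >= 63 is 92 -> NA
Op 9: route key 44: smallest pos >= 44 is 49 -> ND
Final route key 47: smallest pos >= 47 is 49 -> ND

Answer: ND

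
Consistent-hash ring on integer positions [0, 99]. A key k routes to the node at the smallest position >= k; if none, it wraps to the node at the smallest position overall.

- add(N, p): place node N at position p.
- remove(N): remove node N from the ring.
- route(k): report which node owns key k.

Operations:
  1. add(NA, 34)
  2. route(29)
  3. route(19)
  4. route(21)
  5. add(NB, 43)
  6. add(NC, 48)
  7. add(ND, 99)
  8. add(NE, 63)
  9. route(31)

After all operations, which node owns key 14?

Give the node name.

Answer: NA

Derivation:
Op 1: add NA@34 -> ring=[34:NA]
Op 2: route key 29: smallest pos >= 29 is 34 -> NA
Op 3: route key 19: smallest pos >= 19 is 34 -> NA
Op 4: route key 21: smallest pos >= 21 is 34 -> NA
Op 5: add NB@43 -> ring=[34:NA,43:NB]
Op 6: add NC@48 -> ring=[34:NA,43:NB,48:NC]
Op 7: add ND@99 -> ring=[34:NA,43:NB,48:NC,99:ND]
Op 8: add NE@63 -> ring=[34:NA,43:NB,48:NC,63:NE,99:ND]
Op 9: route key 31: smallest pos >= 31 is 34 -> NA
Final route key 14: smallest pos >= 14 is 34 -> NA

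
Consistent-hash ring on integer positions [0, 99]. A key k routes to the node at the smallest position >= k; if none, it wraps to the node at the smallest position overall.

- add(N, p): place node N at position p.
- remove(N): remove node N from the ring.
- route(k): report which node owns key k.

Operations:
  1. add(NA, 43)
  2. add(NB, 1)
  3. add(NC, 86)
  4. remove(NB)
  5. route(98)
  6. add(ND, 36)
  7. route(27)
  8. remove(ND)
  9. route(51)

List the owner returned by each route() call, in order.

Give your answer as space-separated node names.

Op 1: add NA@43 -> ring=[43:NA]
Op 2: add NB@1 -> ring=[1:NB,43:NA]
Op 3: add NC@86 -> ring=[1:NB,43:NA,86:NC]
Op 4: remove NB -> ring=[43:NA,86:NC]
Op 5: route key 98: none >= 98, wrap to smallest pos 43 -> NA
Op 6: add ND@36 -> ring=[36:ND,43:NA,86:NC]
Op 7: route key 27: smallest pos >= 27 is 36 -> ND
Op 8: remove ND -> ring=[43:NA,86:NC]
Op 9: route key 51: smallest pos >= 51 is 86 -> NC

Answer: NA ND NC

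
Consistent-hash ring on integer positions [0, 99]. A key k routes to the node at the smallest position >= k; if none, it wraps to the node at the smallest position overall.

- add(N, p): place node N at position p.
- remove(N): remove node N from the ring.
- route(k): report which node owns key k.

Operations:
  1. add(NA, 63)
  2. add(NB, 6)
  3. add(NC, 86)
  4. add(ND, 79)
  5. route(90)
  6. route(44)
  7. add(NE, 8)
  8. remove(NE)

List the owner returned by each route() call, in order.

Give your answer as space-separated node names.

Answer: NB NA

Derivation:
Op 1: add NA@63 -> ring=[63:NA]
Op 2: add NB@6 -> ring=[6:NB,63:NA]
Op 3: add NC@86 -> ring=[6:NB,63:NA,86:NC]
Op 4: add ND@79 -> ring=[6:NB,63:NA,79:ND,86:NC]
Op 5: route key 90: none >= 90, wrap to smallest pos 6 -> NB
Op 6: route key 44: smallest pos >= 44 is 63 -> NA
Op 7: add NE@8 -> ring=[6:NB,8:NE,63:NA,79:ND,86:NC]
Op 8: remove NE -> ring=[6:NB,63:NA,79:ND,86:NC]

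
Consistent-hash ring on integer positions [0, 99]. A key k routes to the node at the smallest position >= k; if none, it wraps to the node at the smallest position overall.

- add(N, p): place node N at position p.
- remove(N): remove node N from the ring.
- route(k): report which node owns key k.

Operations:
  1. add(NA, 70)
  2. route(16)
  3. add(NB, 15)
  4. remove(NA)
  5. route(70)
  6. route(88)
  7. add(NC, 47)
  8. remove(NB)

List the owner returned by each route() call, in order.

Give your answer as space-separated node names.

Op 1: add NA@70 -> ring=[70:NA]
Op 2: route key 16: smallest pos >= 16 is 70 -> NA
Op 3: add NB@15 -> ring=[15:NB,70:NA]
Op 4: remove NA -> ring=[15:NB]
Op 5: route key 70: none >= 70, wrap to smallest pos 15 -> NB
Op 6: route key 88: none >= 88, wrap to smallest pos 15 -> NB
Op 7: add NC@47 -> ring=[15:NB,47:NC]
Op 8: remove NB -> ring=[47:NC]

Answer: NA NB NB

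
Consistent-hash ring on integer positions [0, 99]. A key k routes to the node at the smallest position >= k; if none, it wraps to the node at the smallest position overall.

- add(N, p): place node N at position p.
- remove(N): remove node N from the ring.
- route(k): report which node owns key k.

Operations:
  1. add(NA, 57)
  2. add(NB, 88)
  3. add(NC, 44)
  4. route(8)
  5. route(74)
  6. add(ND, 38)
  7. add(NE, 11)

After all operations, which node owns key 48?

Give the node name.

Op 1: add NA@57 -> ring=[57:NA]
Op 2: add NB@88 -> ring=[57:NA,88:NB]
Op 3: add NC@44 -> ring=[44:NC,57:NA,88:NB]
Op 4: route key 8: smallest pos >= 8 is 44 -> NC
Op 5: route key 74: smallest pos >= 74 is 88 -> NB
Op 6: add ND@38 -> ring=[38:ND,44:NC,57:NA,88:NB]
Op 7: add NE@11 -> ring=[11:NE,38:ND,44:NC,57:NA,88:NB]
Final route key 48: smallest pos >= 48 is 57 -> NA

Answer: NA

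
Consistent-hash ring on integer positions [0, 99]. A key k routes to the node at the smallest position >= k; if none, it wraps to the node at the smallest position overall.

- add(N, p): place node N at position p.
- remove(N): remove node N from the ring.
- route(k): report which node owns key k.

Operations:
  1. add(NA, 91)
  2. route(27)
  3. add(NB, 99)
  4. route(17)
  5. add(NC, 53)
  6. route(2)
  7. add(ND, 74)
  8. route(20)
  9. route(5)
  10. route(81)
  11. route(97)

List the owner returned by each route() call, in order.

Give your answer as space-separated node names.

Answer: NA NA NC NC NC NA NB

Derivation:
Op 1: add NA@91 -> ring=[91:NA]
Op 2: route key 27: smallest pos >= 27 is 91 -> NA
Op 3: add NB@99 -> ring=[91:NA,99:NB]
Op 4: route key 17: smallest pos >= 17 is 91 -> NA
Op 5: add NC@53 -> ring=[53:NC,91:NA,99:NB]
Op 6: route key 2: smallest pos >= 2 is 53 -> NC
Op 7: add ND@74 -> ring=[53:NC,74:ND,91:NA,99:NB]
Op 8: route key 20: smallest pos >= 20 is 53 -> NC
Op 9: route key 5: smallest pos >= 5 is 53 -> NC
Op 10: route key 81: smallest pos >= 81 is 91 -> NA
Op 11: route key 97: smallest pos >= 97 is 99 -> NB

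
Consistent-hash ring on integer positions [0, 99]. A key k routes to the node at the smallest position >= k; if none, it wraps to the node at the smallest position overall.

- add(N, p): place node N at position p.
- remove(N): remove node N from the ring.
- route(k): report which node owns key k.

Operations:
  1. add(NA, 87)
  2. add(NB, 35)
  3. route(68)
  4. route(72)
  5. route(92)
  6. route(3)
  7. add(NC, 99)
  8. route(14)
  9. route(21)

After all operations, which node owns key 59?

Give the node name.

Op 1: add NA@87 -> ring=[87:NA]
Op 2: add NB@35 -> ring=[35:NB,87:NA]
Op 3: route key 68: smallest pos >= 68 is 87 -> NA
Op 4: route key 72: smallest pos >= 72 is 87 -> NA
Op 5: route key 92: none >= 92, wrap to smallest pos 35 -> NB
Op 6: route key 3: smallest pos >= 3 is 35 -> NB
Op 7: add NC@99 -> ring=[35:NB,87:NA,99:NC]
Op 8: route key 14: smallest pos >= 14 is 35 -> NB
Op 9: route key 21: smallest pos >= 21 is 35 -> NB
Final route key 59: smallest pos >= 59 is 87 -> NA

Answer: NA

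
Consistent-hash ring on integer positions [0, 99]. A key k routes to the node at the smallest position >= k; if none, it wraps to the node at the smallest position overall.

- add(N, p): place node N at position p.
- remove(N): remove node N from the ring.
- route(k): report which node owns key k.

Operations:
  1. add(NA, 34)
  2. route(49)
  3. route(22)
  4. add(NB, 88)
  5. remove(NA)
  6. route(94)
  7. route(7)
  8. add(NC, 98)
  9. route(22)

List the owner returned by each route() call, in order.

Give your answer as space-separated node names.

Answer: NA NA NB NB NB

Derivation:
Op 1: add NA@34 -> ring=[34:NA]
Op 2: route key 49: none >= 49, wrap to smallest pos 34 -> NA
Op 3: route key 22: smallest pos >= 22 is 34 -> NA
Op 4: add NB@88 -> ring=[34:NA,88:NB]
Op 5: remove NA -> ring=[88:NB]
Op 6: route key 94: none >= 94, wrap to smallest pos 88 -> NB
Op 7: route key 7: smallest pos >= 7 is 88 -> NB
Op 8: add NC@98 -> ring=[88:NB,98:NC]
Op 9: route key 22: smallest pos >= 22 is 88 -> NB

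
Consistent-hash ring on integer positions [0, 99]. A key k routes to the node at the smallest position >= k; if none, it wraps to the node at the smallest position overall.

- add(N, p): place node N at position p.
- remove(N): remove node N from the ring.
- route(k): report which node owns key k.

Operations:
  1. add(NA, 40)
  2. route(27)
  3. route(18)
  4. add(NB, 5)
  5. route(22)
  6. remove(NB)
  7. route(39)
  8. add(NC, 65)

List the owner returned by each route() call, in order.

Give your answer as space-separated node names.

Answer: NA NA NA NA

Derivation:
Op 1: add NA@40 -> ring=[40:NA]
Op 2: route key 27: smallest pos >= 27 is 40 -> NA
Op 3: route key 18: smallest pos >= 18 is 40 -> NA
Op 4: add NB@5 -> ring=[5:NB,40:NA]
Op 5: route key 22: smallest pos >= 22 is 40 -> NA
Op 6: remove NB -> ring=[40:NA]
Op 7: route key 39: smallest pos >= 39 is 40 -> NA
Op 8: add NC@65 -> ring=[40:NA,65:NC]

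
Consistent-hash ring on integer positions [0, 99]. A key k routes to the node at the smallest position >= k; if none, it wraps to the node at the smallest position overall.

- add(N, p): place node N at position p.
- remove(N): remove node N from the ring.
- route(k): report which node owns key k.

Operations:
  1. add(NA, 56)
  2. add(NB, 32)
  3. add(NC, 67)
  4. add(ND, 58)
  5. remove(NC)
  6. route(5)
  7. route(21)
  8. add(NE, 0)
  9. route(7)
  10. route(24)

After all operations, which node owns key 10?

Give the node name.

Answer: NB

Derivation:
Op 1: add NA@56 -> ring=[56:NA]
Op 2: add NB@32 -> ring=[32:NB,56:NA]
Op 3: add NC@67 -> ring=[32:NB,56:NA,67:NC]
Op 4: add ND@58 -> ring=[32:NB,56:NA,58:ND,67:NC]
Op 5: remove NC -> ring=[32:NB,56:NA,58:ND]
Op 6: route key 5: smallest pos >= 5 is 32 -> NB
Op 7: route key 21: smallest pos >= 21 is 32 -> NB
Op 8: add NE@0 -> ring=[0:NE,32:NB,56:NA,58:ND]
Op 9: route key 7: smallest pos >= 7 is 32 -> NB
Op 10: route key 24: smallest pos >= 24 is 32 -> NB
Final route key 10: smallest pos >= 10 is 32 -> NB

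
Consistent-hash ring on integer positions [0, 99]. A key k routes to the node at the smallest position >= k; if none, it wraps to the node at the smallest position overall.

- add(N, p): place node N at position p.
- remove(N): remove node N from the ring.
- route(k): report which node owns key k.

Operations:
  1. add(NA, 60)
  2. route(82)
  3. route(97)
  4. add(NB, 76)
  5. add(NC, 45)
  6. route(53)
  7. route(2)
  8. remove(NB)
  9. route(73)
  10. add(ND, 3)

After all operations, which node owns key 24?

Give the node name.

Answer: NC

Derivation:
Op 1: add NA@60 -> ring=[60:NA]
Op 2: route key 82: none >= 82, wrap to smallest pos 60 -> NA
Op 3: route key 97: none >= 97, wrap to smallest pos 60 -> NA
Op 4: add NB@76 -> ring=[60:NA,76:NB]
Op 5: add NC@45 -> ring=[45:NC,60:NA,76:NB]
Op 6: route key 53: smallest pos >= 53 is 60 -> NA
Op 7: route key 2: smallest pos >= 2 is 45 -> NC
Op 8: remove NB -> ring=[45:NC,60:NA]
Op 9: route key 73: none >= 73, wrap to smallest pos 45 -> NC
Op 10: add ND@3 -> ring=[3:ND,45:NC,60:NA]
Final route key 24: smallest pos >= 24 is 45 -> NC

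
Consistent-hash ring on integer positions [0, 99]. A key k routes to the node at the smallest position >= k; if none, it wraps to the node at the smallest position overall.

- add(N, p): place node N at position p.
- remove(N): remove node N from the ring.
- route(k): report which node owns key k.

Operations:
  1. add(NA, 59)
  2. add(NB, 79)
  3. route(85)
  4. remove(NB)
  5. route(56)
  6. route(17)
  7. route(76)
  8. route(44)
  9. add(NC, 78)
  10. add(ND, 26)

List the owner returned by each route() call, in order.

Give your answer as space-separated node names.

Answer: NA NA NA NA NA

Derivation:
Op 1: add NA@59 -> ring=[59:NA]
Op 2: add NB@79 -> ring=[59:NA,79:NB]
Op 3: route key 85: none >= 85, wrap to smallest pos 59 -> NA
Op 4: remove NB -> ring=[59:NA]
Op 5: route key 56: smallest pos >= 56 is 59 -> NA
Op 6: route key 17: smallest pos >= 17 is 59 -> NA
Op 7: route key 76: none >= 76, wrap to smallest pos 59 -> NA
Op 8: route key 44: smallest pos >= 44 is 59 -> NA
Op 9: add NC@78 -> ring=[59:NA,78:NC]
Op 10: add ND@26 -> ring=[26:ND,59:NA,78:NC]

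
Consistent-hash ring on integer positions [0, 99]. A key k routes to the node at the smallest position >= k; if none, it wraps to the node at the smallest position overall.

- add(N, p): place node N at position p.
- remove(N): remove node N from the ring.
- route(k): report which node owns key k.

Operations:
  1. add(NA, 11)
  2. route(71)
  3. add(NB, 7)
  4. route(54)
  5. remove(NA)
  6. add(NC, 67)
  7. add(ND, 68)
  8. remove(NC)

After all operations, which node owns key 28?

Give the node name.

Answer: ND

Derivation:
Op 1: add NA@11 -> ring=[11:NA]
Op 2: route key 71: none >= 71, wrap to smallest pos 11 -> NA
Op 3: add NB@7 -> ring=[7:NB,11:NA]
Op 4: route key 54: none >= 54, wrap to smallest pos 7 -> NB
Op 5: remove NA -> ring=[7:NB]
Op 6: add NC@67 -> ring=[7:NB,67:NC]
Op 7: add ND@68 -> ring=[7:NB,67:NC,68:ND]
Op 8: remove NC -> ring=[7:NB,68:ND]
Final route key 28: smallest pos >= 28 is 68 -> ND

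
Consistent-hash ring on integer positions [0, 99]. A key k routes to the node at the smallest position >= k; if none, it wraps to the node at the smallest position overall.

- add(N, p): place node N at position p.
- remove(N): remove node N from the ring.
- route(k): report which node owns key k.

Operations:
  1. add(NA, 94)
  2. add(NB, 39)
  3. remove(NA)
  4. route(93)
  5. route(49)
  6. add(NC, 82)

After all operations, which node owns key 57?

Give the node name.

Op 1: add NA@94 -> ring=[94:NA]
Op 2: add NB@39 -> ring=[39:NB,94:NA]
Op 3: remove NA -> ring=[39:NB]
Op 4: route key 93: none >= 93, wrap to smallest pos 39 -> NB
Op 5: route key 49: none >= 49, wrap to smallest pos 39 -> NB
Op 6: add NC@82 -> ring=[39:NB,82:NC]
Final route key 57: smallest pos >= 57 is 82 -> NC

Answer: NC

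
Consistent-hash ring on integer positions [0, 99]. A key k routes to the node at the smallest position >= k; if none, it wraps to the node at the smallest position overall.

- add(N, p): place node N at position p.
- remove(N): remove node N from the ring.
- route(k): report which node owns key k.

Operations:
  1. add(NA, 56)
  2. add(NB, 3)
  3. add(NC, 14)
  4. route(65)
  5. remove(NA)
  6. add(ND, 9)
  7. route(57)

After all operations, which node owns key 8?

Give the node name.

Op 1: add NA@56 -> ring=[56:NA]
Op 2: add NB@3 -> ring=[3:NB,56:NA]
Op 3: add NC@14 -> ring=[3:NB,14:NC,56:NA]
Op 4: route key 65: none >= 65, wrap to smallest pos 3 -> NB
Op 5: remove NA -> ring=[3:NB,14:NC]
Op 6: add ND@9 -> ring=[3:NB,9:ND,14:NC]
Op 7: route key 57: none >= 57, wrap to smallest pos 3 -> NB
Final route key 8: smallest pos >= 8 is 9 -> ND

Answer: ND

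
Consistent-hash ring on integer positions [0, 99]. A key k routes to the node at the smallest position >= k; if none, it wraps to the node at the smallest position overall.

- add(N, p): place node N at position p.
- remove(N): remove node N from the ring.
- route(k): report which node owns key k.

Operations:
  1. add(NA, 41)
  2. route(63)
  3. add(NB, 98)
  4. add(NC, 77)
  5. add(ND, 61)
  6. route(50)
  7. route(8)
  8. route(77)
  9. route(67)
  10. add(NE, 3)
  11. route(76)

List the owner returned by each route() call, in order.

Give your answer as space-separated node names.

Op 1: add NA@41 -> ring=[41:NA]
Op 2: route key 63: none >= 63, wrap to smallest pos 41 -> NA
Op 3: add NB@98 -> ring=[41:NA,98:NB]
Op 4: add NC@77 -> ring=[41:NA,77:NC,98:NB]
Op 5: add ND@61 -> ring=[41:NA,61:ND,77:NC,98:NB]
Op 6: route key 50: smallest pos >= 50 is 61 -> ND
Op 7: route key 8: smallest pos >= 8 is 41 -> NA
Op 8: route key 77: smallest pos >= 77 is 77 -> NC
Op 9: route key 67: smallest pos >= 67 is 77 -> NC
Op 10: add NE@3 -> ring=[3:NE,41:NA,61:ND,77:NC,98:NB]
Op 11: route key 76: smallest pos >= 76 is 77 -> NC

Answer: NA ND NA NC NC NC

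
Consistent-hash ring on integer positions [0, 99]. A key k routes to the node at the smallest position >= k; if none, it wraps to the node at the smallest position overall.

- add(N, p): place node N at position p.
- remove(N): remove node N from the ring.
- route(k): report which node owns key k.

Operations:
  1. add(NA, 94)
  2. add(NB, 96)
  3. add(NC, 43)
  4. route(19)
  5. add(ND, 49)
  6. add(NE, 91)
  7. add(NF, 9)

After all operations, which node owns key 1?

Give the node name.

Answer: NF

Derivation:
Op 1: add NA@94 -> ring=[94:NA]
Op 2: add NB@96 -> ring=[94:NA,96:NB]
Op 3: add NC@43 -> ring=[43:NC,94:NA,96:NB]
Op 4: route key 19: smallest pos >= 19 is 43 -> NC
Op 5: add ND@49 -> ring=[43:NC,49:ND,94:NA,96:NB]
Op 6: add NE@91 -> ring=[43:NC,49:ND,91:NE,94:NA,96:NB]
Op 7: add NF@9 -> ring=[9:NF,43:NC,49:ND,91:NE,94:NA,96:NB]
Final route key 1: smallest pos >= 1 is 9 -> NF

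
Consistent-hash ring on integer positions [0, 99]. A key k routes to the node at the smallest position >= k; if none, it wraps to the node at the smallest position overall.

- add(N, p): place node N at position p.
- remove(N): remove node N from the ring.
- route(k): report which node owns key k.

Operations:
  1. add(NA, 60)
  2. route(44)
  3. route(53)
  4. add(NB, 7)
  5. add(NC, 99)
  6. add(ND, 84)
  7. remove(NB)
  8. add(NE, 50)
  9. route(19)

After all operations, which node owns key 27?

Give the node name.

Answer: NE

Derivation:
Op 1: add NA@60 -> ring=[60:NA]
Op 2: route key 44: smallest pos >= 44 is 60 -> NA
Op 3: route key 53: smallest pos >= 53 is 60 -> NA
Op 4: add NB@7 -> ring=[7:NB,60:NA]
Op 5: add NC@99 -> ring=[7:NB,60:NA,99:NC]
Op 6: add ND@84 -> ring=[7:NB,60:NA,84:ND,99:NC]
Op 7: remove NB -> ring=[60:NA,84:ND,99:NC]
Op 8: add NE@50 -> ring=[50:NE,60:NA,84:ND,99:NC]
Op 9: route key 19: smallest pos >= 19 is 50 -> NE
Final route key 27: smallest pos >= 27 is 50 -> NE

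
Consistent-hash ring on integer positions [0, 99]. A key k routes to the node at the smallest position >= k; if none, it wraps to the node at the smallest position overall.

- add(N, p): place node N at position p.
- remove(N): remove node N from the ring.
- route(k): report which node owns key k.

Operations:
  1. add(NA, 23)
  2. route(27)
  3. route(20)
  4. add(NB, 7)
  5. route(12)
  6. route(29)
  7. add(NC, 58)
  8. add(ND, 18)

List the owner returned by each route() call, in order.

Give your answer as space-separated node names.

Answer: NA NA NA NB

Derivation:
Op 1: add NA@23 -> ring=[23:NA]
Op 2: route key 27: none >= 27, wrap to smallest pos 23 -> NA
Op 3: route key 20: smallest pos >= 20 is 23 -> NA
Op 4: add NB@7 -> ring=[7:NB,23:NA]
Op 5: route key 12: smallest pos >= 12 is 23 -> NA
Op 6: route key 29: none >= 29, wrap to smallest pos 7 -> NB
Op 7: add NC@58 -> ring=[7:NB,23:NA,58:NC]
Op 8: add ND@18 -> ring=[7:NB,18:ND,23:NA,58:NC]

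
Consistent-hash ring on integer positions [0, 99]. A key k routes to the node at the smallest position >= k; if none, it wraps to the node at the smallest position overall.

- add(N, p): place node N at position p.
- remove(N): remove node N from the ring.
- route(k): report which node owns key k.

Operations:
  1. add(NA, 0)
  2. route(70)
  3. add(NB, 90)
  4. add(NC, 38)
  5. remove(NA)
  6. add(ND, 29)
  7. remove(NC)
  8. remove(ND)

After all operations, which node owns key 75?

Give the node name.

Answer: NB

Derivation:
Op 1: add NA@0 -> ring=[0:NA]
Op 2: route key 70: none >= 70, wrap to smallest pos 0 -> NA
Op 3: add NB@90 -> ring=[0:NA,90:NB]
Op 4: add NC@38 -> ring=[0:NA,38:NC,90:NB]
Op 5: remove NA -> ring=[38:NC,90:NB]
Op 6: add ND@29 -> ring=[29:ND,38:NC,90:NB]
Op 7: remove NC -> ring=[29:ND,90:NB]
Op 8: remove ND -> ring=[90:NB]
Final route key 75: smallest pos >= 75 is 90 -> NB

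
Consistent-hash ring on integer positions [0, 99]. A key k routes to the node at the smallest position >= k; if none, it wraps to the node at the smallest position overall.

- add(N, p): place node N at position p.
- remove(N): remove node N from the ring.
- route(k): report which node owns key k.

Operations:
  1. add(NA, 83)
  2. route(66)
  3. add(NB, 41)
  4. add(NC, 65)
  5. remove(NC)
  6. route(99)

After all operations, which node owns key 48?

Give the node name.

Op 1: add NA@83 -> ring=[83:NA]
Op 2: route key 66: smallest pos >= 66 is 83 -> NA
Op 3: add NB@41 -> ring=[41:NB,83:NA]
Op 4: add NC@65 -> ring=[41:NB,65:NC,83:NA]
Op 5: remove NC -> ring=[41:NB,83:NA]
Op 6: route key 99: none >= 99, wrap to smallest pos 41 -> NB
Final route key 48: smallest pos >= 48 is 83 -> NA

Answer: NA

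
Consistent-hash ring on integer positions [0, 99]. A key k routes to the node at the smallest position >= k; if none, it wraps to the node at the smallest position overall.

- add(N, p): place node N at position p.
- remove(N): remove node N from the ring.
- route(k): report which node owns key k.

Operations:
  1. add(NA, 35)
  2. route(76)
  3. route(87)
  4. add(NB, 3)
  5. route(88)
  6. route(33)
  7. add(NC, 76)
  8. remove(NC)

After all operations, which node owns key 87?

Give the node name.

Op 1: add NA@35 -> ring=[35:NA]
Op 2: route key 76: none >= 76, wrap to smallest pos 35 -> NA
Op 3: route key 87: none >= 87, wrap to smallest pos 35 -> NA
Op 4: add NB@3 -> ring=[3:NB,35:NA]
Op 5: route key 88: none >= 88, wrap to smallest pos 3 -> NB
Op 6: route key 33: smallest pos >= 33 is 35 -> NA
Op 7: add NC@76 -> ring=[3:NB,35:NA,76:NC]
Op 8: remove NC -> ring=[3:NB,35:NA]
Final route key 87: none >= 87, wrap to smallest pos 3 -> NB

Answer: NB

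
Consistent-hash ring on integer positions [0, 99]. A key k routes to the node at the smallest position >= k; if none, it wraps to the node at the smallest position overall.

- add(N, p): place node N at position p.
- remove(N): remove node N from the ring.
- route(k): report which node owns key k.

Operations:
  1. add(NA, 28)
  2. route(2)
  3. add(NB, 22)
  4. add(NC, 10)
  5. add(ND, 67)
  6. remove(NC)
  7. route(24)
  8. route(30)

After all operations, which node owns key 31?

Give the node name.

Answer: ND

Derivation:
Op 1: add NA@28 -> ring=[28:NA]
Op 2: route key 2: smallest pos >= 2 is 28 -> NA
Op 3: add NB@22 -> ring=[22:NB,28:NA]
Op 4: add NC@10 -> ring=[10:NC,22:NB,28:NA]
Op 5: add ND@67 -> ring=[10:NC,22:NB,28:NA,67:ND]
Op 6: remove NC -> ring=[22:NB,28:NA,67:ND]
Op 7: route key 24: smallest pos >= 24 is 28 -> NA
Op 8: route key 30: smallest pos >= 30 is 67 -> ND
Final route key 31: smallest pos >= 31 is 67 -> ND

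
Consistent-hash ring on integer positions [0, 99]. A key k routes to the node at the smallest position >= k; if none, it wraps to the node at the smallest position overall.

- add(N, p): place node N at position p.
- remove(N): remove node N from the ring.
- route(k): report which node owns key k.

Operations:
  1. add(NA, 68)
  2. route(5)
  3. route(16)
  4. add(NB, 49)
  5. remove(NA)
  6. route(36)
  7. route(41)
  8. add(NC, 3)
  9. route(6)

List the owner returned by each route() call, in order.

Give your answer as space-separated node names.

Op 1: add NA@68 -> ring=[68:NA]
Op 2: route key 5: smallest pos >= 5 is 68 -> NA
Op 3: route key 16: smallest pos >= 16 is 68 -> NA
Op 4: add NB@49 -> ring=[49:NB,68:NA]
Op 5: remove NA -> ring=[49:NB]
Op 6: route key 36: smallest pos >= 36 is 49 -> NB
Op 7: route key 41: smallest pos >= 41 is 49 -> NB
Op 8: add NC@3 -> ring=[3:NC,49:NB]
Op 9: route key 6: smallest pos >= 6 is 49 -> NB

Answer: NA NA NB NB NB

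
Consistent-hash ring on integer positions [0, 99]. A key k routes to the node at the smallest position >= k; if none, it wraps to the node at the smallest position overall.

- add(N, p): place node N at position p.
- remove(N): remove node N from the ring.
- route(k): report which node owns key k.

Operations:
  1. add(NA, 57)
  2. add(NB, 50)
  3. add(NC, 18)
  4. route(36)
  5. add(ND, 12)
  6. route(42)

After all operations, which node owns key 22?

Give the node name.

Op 1: add NA@57 -> ring=[57:NA]
Op 2: add NB@50 -> ring=[50:NB,57:NA]
Op 3: add NC@18 -> ring=[18:NC,50:NB,57:NA]
Op 4: route key 36: smallest pos >= 36 is 50 -> NB
Op 5: add ND@12 -> ring=[12:ND,18:NC,50:NB,57:NA]
Op 6: route key 42: smallest pos >= 42 is 50 -> NB
Final route key 22: smallest pos >= 22 is 50 -> NB

Answer: NB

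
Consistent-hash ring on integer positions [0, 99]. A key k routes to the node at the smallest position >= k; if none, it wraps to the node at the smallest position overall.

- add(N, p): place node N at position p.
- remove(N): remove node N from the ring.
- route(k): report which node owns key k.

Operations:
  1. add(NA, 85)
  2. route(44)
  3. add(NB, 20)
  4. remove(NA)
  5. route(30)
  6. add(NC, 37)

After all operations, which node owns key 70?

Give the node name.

Op 1: add NA@85 -> ring=[85:NA]
Op 2: route key 44: smallest pos >= 44 is 85 -> NA
Op 3: add NB@20 -> ring=[20:NB,85:NA]
Op 4: remove NA -> ring=[20:NB]
Op 5: route key 30: none >= 30, wrap to smallest pos 20 -> NB
Op 6: add NC@37 -> ring=[20:NB,37:NC]
Final route key 70: none >= 70, wrap to smallest pos 20 -> NB

Answer: NB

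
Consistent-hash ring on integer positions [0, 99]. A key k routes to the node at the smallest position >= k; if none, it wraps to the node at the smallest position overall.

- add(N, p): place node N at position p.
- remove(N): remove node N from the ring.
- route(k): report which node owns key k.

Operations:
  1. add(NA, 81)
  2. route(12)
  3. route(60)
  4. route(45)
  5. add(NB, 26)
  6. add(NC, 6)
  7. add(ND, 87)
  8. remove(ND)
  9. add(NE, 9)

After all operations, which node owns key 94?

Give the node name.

Op 1: add NA@81 -> ring=[81:NA]
Op 2: route key 12: smallest pos >= 12 is 81 -> NA
Op 3: route key 60: smallest pos >= 60 is 81 -> NA
Op 4: route key 45: smallest pos >= 45 is 81 -> NA
Op 5: add NB@26 -> ring=[26:NB,81:NA]
Op 6: add NC@6 -> ring=[6:NC,26:NB,81:NA]
Op 7: add ND@87 -> ring=[6:NC,26:NB,81:NA,87:ND]
Op 8: remove ND -> ring=[6:NC,26:NB,81:NA]
Op 9: add NE@9 -> ring=[6:NC,9:NE,26:NB,81:NA]
Final route key 94: none >= 94, wrap to smallest pos 6 -> NC

Answer: NC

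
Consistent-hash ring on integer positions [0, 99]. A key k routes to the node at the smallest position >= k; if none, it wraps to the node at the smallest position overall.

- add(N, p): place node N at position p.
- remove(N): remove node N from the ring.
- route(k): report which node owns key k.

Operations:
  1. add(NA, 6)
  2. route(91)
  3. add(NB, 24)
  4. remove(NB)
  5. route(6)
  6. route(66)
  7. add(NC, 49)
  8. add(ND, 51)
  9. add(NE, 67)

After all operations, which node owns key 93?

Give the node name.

Answer: NA

Derivation:
Op 1: add NA@6 -> ring=[6:NA]
Op 2: route key 91: none >= 91, wrap to smallest pos 6 -> NA
Op 3: add NB@24 -> ring=[6:NA,24:NB]
Op 4: remove NB -> ring=[6:NA]
Op 5: route key 6: smallest pos >= 6 is 6 -> NA
Op 6: route key 66: none >= 66, wrap to smallest pos 6 -> NA
Op 7: add NC@49 -> ring=[6:NA,49:NC]
Op 8: add ND@51 -> ring=[6:NA,49:NC,51:ND]
Op 9: add NE@67 -> ring=[6:NA,49:NC,51:ND,67:NE]
Final route key 93: none >= 93, wrap to smallest pos 6 -> NA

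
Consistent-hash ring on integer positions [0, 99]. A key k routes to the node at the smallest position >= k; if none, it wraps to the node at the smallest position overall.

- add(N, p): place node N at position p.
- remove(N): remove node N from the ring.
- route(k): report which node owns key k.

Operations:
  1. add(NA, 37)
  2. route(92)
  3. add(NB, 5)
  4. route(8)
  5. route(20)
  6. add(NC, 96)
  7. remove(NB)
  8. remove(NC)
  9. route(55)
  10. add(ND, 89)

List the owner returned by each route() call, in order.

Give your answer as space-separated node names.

Answer: NA NA NA NA

Derivation:
Op 1: add NA@37 -> ring=[37:NA]
Op 2: route key 92: none >= 92, wrap to smallest pos 37 -> NA
Op 3: add NB@5 -> ring=[5:NB,37:NA]
Op 4: route key 8: smallest pos >= 8 is 37 -> NA
Op 5: route key 20: smallest pos >= 20 is 37 -> NA
Op 6: add NC@96 -> ring=[5:NB,37:NA,96:NC]
Op 7: remove NB -> ring=[37:NA,96:NC]
Op 8: remove NC -> ring=[37:NA]
Op 9: route key 55: none >= 55, wrap to smallest pos 37 -> NA
Op 10: add ND@89 -> ring=[37:NA,89:ND]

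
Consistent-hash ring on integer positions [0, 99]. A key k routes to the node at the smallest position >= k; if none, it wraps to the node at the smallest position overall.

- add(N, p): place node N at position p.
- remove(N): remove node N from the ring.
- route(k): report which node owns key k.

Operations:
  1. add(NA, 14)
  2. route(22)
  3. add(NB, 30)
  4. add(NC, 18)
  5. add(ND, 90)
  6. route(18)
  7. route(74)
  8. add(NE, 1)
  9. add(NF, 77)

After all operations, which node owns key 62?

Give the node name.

Op 1: add NA@14 -> ring=[14:NA]
Op 2: route key 22: none >= 22, wrap to smallest pos 14 -> NA
Op 3: add NB@30 -> ring=[14:NA,30:NB]
Op 4: add NC@18 -> ring=[14:NA,18:NC,30:NB]
Op 5: add ND@90 -> ring=[14:NA,18:NC,30:NB,90:ND]
Op 6: route key 18: smallest pos >= 18 is 18 -> NC
Op 7: route key 74: smallest pos >= 74 is 90 -> ND
Op 8: add NE@1 -> ring=[1:NE,14:NA,18:NC,30:NB,90:ND]
Op 9: add NF@77 -> ring=[1:NE,14:NA,18:NC,30:NB,77:NF,90:ND]
Final route key 62: smallest pos >= 62 is 77 -> NF

Answer: NF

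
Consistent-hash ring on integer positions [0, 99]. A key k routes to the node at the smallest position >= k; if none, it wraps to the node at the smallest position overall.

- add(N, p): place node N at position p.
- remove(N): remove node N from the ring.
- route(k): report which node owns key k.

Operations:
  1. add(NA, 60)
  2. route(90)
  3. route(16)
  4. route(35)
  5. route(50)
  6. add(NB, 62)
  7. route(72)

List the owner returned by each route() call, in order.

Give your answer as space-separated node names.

Answer: NA NA NA NA NA

Derivation:
Op 1: add NA@60 -> ring=[60:NA]
Op 2: route key 90: none >= 90, wrap to smallest pos 60 -> NA
Op 3: route key 16: smallest pos >= 16 is 60 -> NA
Op 4: route key 35: smallest pos >= 35 is 60 -> NA
Op 5: route key 50: smallest pos >= 50 is 60 -> NA
Op 6: add NB@62 -> ring=[60:NA,62:NB]
Op 7: route key 72: none >= 72, wrap to smallest pos 60 -> NA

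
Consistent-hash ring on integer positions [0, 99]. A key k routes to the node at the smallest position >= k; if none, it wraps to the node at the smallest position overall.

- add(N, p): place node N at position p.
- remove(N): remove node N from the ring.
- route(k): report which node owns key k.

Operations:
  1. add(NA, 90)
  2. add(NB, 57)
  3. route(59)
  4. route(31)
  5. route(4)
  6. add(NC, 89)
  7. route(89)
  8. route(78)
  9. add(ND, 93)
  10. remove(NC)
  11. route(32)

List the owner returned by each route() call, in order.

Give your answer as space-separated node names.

Op 1: add NA@90 -> ring=[90:NA]
Op 2: add NB@57 -> ring=[57:NB,90:NA]
Op 3: route key 59: smallest pos >= 59 is 90 -> NA
Op 4: route key 31: smallest pos >= 31 is 57 -> NB
Op 5: route key 4: smallest pos >= 4 is 57 -> NB
Op 6: add NC@89 -> ring=[57:NB,89:NC,90:NA]
Op 7: route key 89: smallest pos >= 89 is 89 -> NC
Op 8: route key 78: smallest pos >= 78 is 89 -> NC
Op 9: add ND@93 -> ring=[57:NB,89:NC,90:NA,93:ND]
Op 10: remove NC -> ring=[57:NB,90:NA,93:ND]
Op 11: route key 32: smallest pos >= 32 is 57 -> NB

Answer: NA NB NB NC NC NB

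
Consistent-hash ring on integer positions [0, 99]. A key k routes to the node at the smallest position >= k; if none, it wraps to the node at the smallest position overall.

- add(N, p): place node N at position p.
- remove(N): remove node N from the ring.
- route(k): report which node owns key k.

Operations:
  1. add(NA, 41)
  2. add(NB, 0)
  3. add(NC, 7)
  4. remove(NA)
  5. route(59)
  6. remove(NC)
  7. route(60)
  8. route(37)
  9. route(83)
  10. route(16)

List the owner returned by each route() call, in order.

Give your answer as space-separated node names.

Op 1: add NA@41 -> ring=[41:NA]
Op 2: add NB@0 -> ring=[0:NB,41:NA]
Op 3: add NC@7 -> ring=[0:NB,7:NC,41:NA]
Op 4: remove NA -> ring=[0:NB,7:NC]
Op 5: route key 59: none >= 59, wrap to smallest pos 0 -> NB
Op 6: remove NC -> ring=[0:NB]
Op 7: route key 60: none >= 60, wrap to smallest pos 0 -> NB
Op 8: route key 37: none >= 37, wrap to smallest pos 0 -> NB
Op 9: route key 83: none >= 83, wrap to smallest pos 0 -> NB
Op 10: route key 16: none >= 16, wrap to smallest pos 0 -> NB

Answer: NB NB NB NB NB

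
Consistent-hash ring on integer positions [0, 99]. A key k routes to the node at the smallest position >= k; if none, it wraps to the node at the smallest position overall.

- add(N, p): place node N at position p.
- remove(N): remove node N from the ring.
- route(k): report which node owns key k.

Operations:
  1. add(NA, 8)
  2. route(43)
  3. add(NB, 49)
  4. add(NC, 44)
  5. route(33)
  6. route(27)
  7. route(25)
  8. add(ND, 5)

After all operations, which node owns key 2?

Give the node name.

Answer: ND

Derivation:
Op 1: add NA@8 -> ring=[8:NA]
Op 2: route key 43: none >= 43, wrap to smallest pos 8 -> NA
Op 3: add NB@49 -> ring=[8:NA,49:NB]
Op 4: add NC@44 -> ring=[8:NA,44:NC,49:NB]
Op 5: route key 33: smallest pos >= 33 is 44 -> NC
Op 6: route key 27: smallest pos >= 27 is 44 -> NC
Op 7: route key 25: smallest pos >= 25 is 44 -> NC
Op 8: add ND@5 -> ring=[5:ND,8:NA,44:NC,49:NB]
Final route key 2: smallest pos >= 2 is 5 -> ND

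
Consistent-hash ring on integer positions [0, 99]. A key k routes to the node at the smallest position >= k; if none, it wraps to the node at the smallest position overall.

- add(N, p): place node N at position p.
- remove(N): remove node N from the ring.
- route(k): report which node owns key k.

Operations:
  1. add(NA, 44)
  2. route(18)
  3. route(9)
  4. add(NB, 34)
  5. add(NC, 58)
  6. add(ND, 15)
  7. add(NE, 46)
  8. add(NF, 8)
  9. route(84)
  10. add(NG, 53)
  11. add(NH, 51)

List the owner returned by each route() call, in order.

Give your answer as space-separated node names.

Answer: NA NA NF

Derivation:
Op 1: add NA@44 -> ring=[44:NA]
Op 2: route key 18: smallest pos >= 18 is 44 -> NA
Op 3: route key 9: smallest pos >= 9 is 44 -> NA
Op 4: add NB@34 -> ring=[34:NB,44:NA]
Op 5: add NC@58 -> ring=[34:NB,44:NA,58:NC]
Op 6: add ND@15 -> ring=[15:ND,34:NB,44:NA,58:NC]
Op 7: add NE@46 -> ring=[15:ND,34:NB,44:NA,46:NE,58:NC]
Op 8: add NF@8 -> ring=[8:NF,15:ND,34:NB,44:NA,46:NE,58:NC]
Op 9: route key 84: none >= 84, wrap to smallest pos 8 -> NF
Op 10: add NG@53 -> ring=[8:NF,15:ND,34:NB,44:NA,46:NE,53:NG,58:NC]
Op 11: add NH@51 -> ring=[8:NF,15:ND,34:NB,44:NA,46:NE,51:NH,53:NG,58:NC]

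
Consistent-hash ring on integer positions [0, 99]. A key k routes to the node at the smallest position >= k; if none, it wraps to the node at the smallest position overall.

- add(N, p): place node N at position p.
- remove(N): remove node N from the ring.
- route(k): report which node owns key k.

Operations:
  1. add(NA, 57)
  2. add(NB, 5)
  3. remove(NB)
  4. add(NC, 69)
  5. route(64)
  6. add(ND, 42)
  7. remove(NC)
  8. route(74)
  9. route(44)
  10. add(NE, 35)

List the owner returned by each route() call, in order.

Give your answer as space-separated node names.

Op 1: add NA@57 -> ring=[57:NA]
Op 2: add NB@5 -> ring=[5:NB,57:NA]
Op 3: remove NB -> ring=[57:NA]
Op 4: add NC@69 -> ring=[57:NA,69:NC]
Op 5: route key 64: smallest pos >= 64 is 69 -> NC
Op 6: add ND@42 -> ring=[42:ND,57:NA,69:NC]
Op 7: remove NC -> ring=[42:ND,57:NA]
Op 8: route key 74: none >= 74, wrap to smallest pos 42 -> ND
Op 9: route key 44: smallest pos >= 44 is 57 -> NA
Op 10: add NE@35 -> ring=[35:NE,42:ND,57:NA]

Answer: NC ND NA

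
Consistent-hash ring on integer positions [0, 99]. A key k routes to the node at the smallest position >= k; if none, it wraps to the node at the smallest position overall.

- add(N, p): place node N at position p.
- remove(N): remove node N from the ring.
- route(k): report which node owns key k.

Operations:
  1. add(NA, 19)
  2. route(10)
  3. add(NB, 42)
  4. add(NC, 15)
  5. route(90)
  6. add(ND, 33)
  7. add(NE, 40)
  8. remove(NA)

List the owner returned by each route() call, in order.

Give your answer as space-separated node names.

Answer: NA NC

Derivation:
Op 1: add NA@19 -> ring=[19:NA]
Op 2: route key 10: smallest pos >= 10 is 19 -> NA
Op 3: add NB@42 -> ring=[19:NA,42:NB]
Op 4: add NC@15 -> ring=[15:NC,19:NA,42:NB]
Op 5: route key 90: none >= 90, wrap to smallest pos 15 -> NC
Op 6: add ND@33 -> ring=[15:NC,19:NA,33:ND,42:NB]
Op 7: add NE@40 -> ring=[15:NC,19:NA,33:ND,40:NE,42:NB]
Op 8: remove NA -> ring=[15:NC,33:ND,40:NE,42:NB]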